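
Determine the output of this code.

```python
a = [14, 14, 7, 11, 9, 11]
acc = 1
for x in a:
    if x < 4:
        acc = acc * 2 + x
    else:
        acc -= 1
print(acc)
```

x=14: not <4, acc = 1-1 = 0
x=14: not <4, acc = 0-1 = -1
x=7: not <4, acc = (-1)-1 = -2
x=11: not <4, acc = (-2)-1 = -3
x=9: not <4, acc = (-3)-1 = -4
x=11: not <4, acc = (-4)-1 = -5

-5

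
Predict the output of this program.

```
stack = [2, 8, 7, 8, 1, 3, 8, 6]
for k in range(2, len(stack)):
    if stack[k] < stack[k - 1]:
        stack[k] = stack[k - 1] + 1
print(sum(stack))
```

k=2: 7<8, stack[2] = 8+1 = 9 → [2, 8, 9, 8, 1, 3, 8, 6]
k=3: 8<9, stack[3] = 9+1 = 10 → [2, 8, 9, 10, 1, 3, 8, 6]
k=4: 1<10, stack[4] = 10+1 = 11 → [2, 8, 9, 10, 11, 3, 8, 6]
k=5: 3<11, stack[5] = 11+1 = 12 → [2, 8, 9, 10, 11, 12, 8, 6]
k=6: 8<12, stack[6] = 12+1 = 13 → [2, 8, 9, 10, 11, 12, 13, 6]
k=7: 6<13, stack[7] = 13+1 = 14 → [2, 8, 9, 10, 11, 12, 13, 14]
sum = 79

79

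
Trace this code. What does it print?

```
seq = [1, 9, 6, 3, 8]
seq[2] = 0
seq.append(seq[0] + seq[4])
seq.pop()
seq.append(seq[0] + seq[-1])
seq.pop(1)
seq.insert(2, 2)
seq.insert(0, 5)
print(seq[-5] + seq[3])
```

2

seq[2] = 0 → [1, 9, 0, 3, 8]
append seq[0]+seq[4] = 1+8 = 9 → [1, 9, 0, 3, 8, 9]
pop() removes 9 → [1, 9, 0, 3, 8]
append seq[0]+seq[-1] = 1+8 = 9 → [1, 9, 0, 3, 8, 9]
pop(1) removes 9 → [1, 0, 3, 8, 9]
insert 2 at 2 → [1, 0, 2, 3, 8, 9]
insert 5 at 0 → [5, 1, 0, 2, 3, 8, 9]
seq[-5]+seq[3] = 0+2 = 2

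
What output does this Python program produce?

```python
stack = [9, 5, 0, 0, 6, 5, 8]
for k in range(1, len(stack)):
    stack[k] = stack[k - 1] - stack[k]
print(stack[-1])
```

-15

k=1: stack[1] = 9-5 = 4 → [9, 4, 0, 0, 6, 5, 8]
k=2: stack[2] = 4-0 = 4 → [9, 4, 4, 0, 6, 5, 8]
k=3: stack[3] = 4-0 = 4 → [9, 4, 4, 4, 6, 5, 8]
k=4: stack[4] = 4-6 = -2 → [9, 4, 4, 4, -2, 5, 8]
k=5: stack[5] = (-2)-5 = -7 → [9, 4, 4, 4, -2, -7, 8]
k=6: stack[6] = (-7)-8 = -15 → [9, 4, 4, 4, -2, -7, -15]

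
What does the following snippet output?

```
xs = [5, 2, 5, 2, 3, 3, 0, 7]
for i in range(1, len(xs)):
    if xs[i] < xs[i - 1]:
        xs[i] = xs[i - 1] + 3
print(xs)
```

[5, 8, 11, 14, 17, 20, 23, 26]

i=1: 2<5, xs[1] = 5+3 = 8 → [5, 8, 5, 2, 3, 3, 0, 7]
i=2: 5<8, xs[2] = 8+3 = 11 → [5, 8, 11, 2, 3, 3, 0, 7]
i=3: 2<11, xs[3] = 11+3 = 14 → [5, 8, 11, 14, 3, 3, 0, 7]
i=4: 3<14, xs[4] = 14+3 = 17 → [5, 8, 11, 14, 17, 3, 0, 7]
i=5: 3<17, xs[5] = 17+3 = 20 → [5, 8, 11, 14, 17, 20, 0, 7]
i=6: 0<20, xs[6] = 20+3 = 23 → [5, 8, 11, 14, 17, 20, 23, 7]
i=7: 7<23, xs[7] = 23+3 = 26 → [5, 8, 11, 14, 17, 20, 23, 26]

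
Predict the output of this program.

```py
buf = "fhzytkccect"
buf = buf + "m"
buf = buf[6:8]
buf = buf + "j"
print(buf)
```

+ 'm' → 'fhzytkccectm'
slice [6:8] → 'cc'
+ 'j' → 'ccj'

ccj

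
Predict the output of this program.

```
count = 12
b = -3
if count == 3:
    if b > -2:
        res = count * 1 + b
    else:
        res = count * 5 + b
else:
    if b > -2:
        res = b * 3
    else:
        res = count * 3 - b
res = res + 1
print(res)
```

count=12, b=-3
count == 3 is False; b > -2 is False
→ res = count * 3 - b = 39
res = 39+1 = 40

40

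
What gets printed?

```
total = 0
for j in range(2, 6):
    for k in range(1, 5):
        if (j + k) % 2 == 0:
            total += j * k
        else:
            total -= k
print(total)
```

48

j=2,k=1: odd sum, total = 0-1 = -1
j=2,k=2: even sum, total = (-1)+4 = 3
j=2,k=3: odd sum, total = 3-3 = 0
j=2,k=4: even sum, total = 0+8 = 8
j=3,k=1: even sum, total = 8+3 = 11
j=3,k=2: odd sum, total = 11-2 = 9
j=3,k=3: even sum, total = 9+9 = 18
j=3,k=4: odd sum, total = 18-4 = 14
j=4,k=1: odd sum, total = 14-1 = 13
j=4,k=2: even sum, total = 13+8 = 21
j=4,k=3: odd sum, total = 21-3 = 18
j=4,k=4: even sum, total = 18+16 = 34
j=5,k=1: even sum, total = 34+5 = 39
j=5,k=2: odd sum, total = 39-2 = 37
j=5,k=3: even sum, total = 37+15 = 52
j=5,k=4: odd sum, total = 52-4 = 48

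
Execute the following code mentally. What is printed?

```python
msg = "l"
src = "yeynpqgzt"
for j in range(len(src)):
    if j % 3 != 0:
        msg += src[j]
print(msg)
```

leypqzt

j=0: skip
j=1: add 'e' → 'le'
j=2: add 'y' → 'ley'
j=3: skip
j=4: add 'p' → 'leyp'
j=5: add 'q' → 'leypq'
j=6: skip
j=7: add 'z' → 'leypqz'
j=8: add 't' → 'leypqzt'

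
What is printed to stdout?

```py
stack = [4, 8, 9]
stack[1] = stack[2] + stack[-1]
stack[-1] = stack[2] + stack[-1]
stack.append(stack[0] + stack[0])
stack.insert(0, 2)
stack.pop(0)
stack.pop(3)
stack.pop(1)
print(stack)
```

[4, 18]

stack[1] = stack[2]+stack[-1] = 9+9 = 18 → [4, 18, 9]
stack[-1] = stack[2]+stack[-1] = 9+9 = 18 → [4, 18, 18]
append stack[0]+stack[0] = 4+4 = 8 → [4, 18, 18, 8]
insert 2 at 0 → [2, 4, 18, 18, 8]
pop(0) removes 2 → [4, 18, 18, 8]
pop(3) removes 8 → [4, 18, 18]
pop(1) removes 18 → [4, 18]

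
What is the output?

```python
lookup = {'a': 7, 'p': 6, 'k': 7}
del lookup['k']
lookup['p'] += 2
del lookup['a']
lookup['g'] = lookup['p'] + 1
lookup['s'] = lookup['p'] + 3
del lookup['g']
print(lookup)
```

del 'k' → {'a': 7, 'p': 6}
lookup['p'] = 6+2 = 8 → {'a': 7, 'p': 8}
del 'a' → {'p': 8}
lookup['g'] = lookup['p']+1 = 9 → {'p': 8, 'g': 9}
lookup['s'] = lookup['p']+3 = 11 → {'p': 8, 'g': 9, 's': 11}
del 'g' → {'p': 8, 's': 11}

{'p': 8, 's': 11}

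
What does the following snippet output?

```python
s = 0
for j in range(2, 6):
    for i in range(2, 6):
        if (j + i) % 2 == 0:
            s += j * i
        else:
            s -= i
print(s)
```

j=2,i=2: even sum, s = 0+4 = 4
j=2,i=3: odd sum, s = 4-3 = 1
j=2,i=4: even sum, s = 1+8 = 9
j=2,i=5: odd sum, s = 9-5 = 4
j=3,i=2: odd sum, s = 4-2 = 2
j=3,i=3: even sum, s = 2+9 = 11
j=3,i=4: odd sum, s = 11-4 = 7
j=3,i=5: even sum, s = 7+15 = 22
j=4,i=2: even sum, s = 22+8 = 30
j=4,i=3: odd sum, s = 30-3 = 27
j=4,i=4: even sum, s = 27+16 = 43
j=4,i=5: odd sum, s = 43-5 = 38
j=5,i=2: odd sum, s = 38-2 = 36
j=5,i=3: even sum, s = 36+15 = 51
j=5,i=4: odd sum, s = 51-4 = 47
j=5,i=5: even sum, s = 47+25 = 72

72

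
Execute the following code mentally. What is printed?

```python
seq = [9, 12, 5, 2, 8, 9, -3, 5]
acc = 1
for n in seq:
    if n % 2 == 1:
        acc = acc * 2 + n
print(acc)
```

n=9: odd, acc = 1*2+9 = 11
n=12: not odd
n=5: odd, acc = 11*2+5 = 27
n=2: not odd
n=8: not odd
n=9: odd, acc = 27*2+9 = 63
n=-3: odd, acc = 63*2+(-3) = 123
n=5: odd, acc = 123*2+5 = 251

251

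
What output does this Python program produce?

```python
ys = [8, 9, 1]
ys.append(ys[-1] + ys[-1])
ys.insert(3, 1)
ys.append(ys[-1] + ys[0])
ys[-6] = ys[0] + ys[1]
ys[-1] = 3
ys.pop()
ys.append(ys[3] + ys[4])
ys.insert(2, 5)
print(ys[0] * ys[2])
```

85

append ys[-1]+ys[-1] = 1+1 = 2 → [8, 9, 1, 2]
insert 1 at 3 → [8, 9, 1, 1, 2]
append ys[-1]+ys[0] = 2+8 = 10 → [8, 9, 1, 1, 2, 10]
ys[-6] = ys[0]+ys[1] = 8+9 = 17 → [17, 9, 1, 1, 2, 10]
ys[-1] = 3 → [17, 9, 1, 1, 2, 3]
pop() removes 3 → [17, 9, 1, 1, 2]
append ys[3]+ys[4] = 1+2 = 3 → [17, 9, 1, 1, 2, 3]
insert 5 at 2 → [17, 9, 5, 1, 1, 2, 3]
ys[0]*ys[2] = 17*5 = 85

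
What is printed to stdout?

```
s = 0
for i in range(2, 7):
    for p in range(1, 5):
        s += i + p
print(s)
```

i=2,p=1: s = 0+3 = 3
i=2,p=2: s = 3+4 = 7
i=2,p=3: s = 7+5 = 12
i=2,p=4: s = 12+6 = 18
i=3,p=1: s = 18+4 = 22
i=3,p=2: s = 22+5 = 27
i=3,p=3: s = 27+6 = 33
i=3,p=4: s = 33+7 = 40
i=4,p=1: s = 40+5 = 45
i=4,p=2: s = 45+6 = 51
i=4,p=3: s = 51+7 = 58
i=4,p=4: s = 58+8 = 66
i=5,p=1: s = 66+6 = 72
i=5,p=2: s = 72+7 = 79
i=5,p=3: s = 79+8 = 87
i=5,p=4: s = 87+9 = 96
i=6,p=1: s = 96+7 = 103
i=6,p=2: s = 103+8 = 111
i=6,p=3: s = 111+9 = 120
i=6,p=4: s = 120+10 = 130

130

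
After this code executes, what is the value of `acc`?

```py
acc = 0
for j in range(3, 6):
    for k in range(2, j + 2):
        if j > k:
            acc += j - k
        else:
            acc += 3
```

j=3,k=2: 3>2, acc = 0+1 = 1
j=3,k=3: not 3>3, acc = 1+3 = 4
j=3,k=4: not 3>4, acc = 4+3 = 7
j=4,k=2: 4>2, acc = 7+2 = 9
j=4,k=3: 4>3, acc = 9+1 = 10
j=4,k=4: not 4>4, acc = 10+3 = 13
j=4,k=5: not 4>5, acc = 13+3 = 16
j=5,k=2: 5>2, acc = 16+3 = 19
j=5,k=3: 5>3, acc = 19+2 = 21
j=5,k=4: 5>4, acc = 21+1 = 22
j=5,k=5: not 5>5, acc = 22+3 = 25
j=5,k=6: not 5>6, acc = 25+3 = 28

28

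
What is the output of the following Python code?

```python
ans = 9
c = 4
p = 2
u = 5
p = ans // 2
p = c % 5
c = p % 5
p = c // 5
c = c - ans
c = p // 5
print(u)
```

5

p = 9//2 = 4
p = 4%5 = 4
c = 4%5 = 4
p = 4//5 = 0
c = 4-9 = -5
c = 0//5 = 0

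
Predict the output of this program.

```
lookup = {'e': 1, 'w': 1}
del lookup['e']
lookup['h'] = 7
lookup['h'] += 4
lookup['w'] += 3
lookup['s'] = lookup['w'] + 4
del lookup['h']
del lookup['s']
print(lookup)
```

{'w': 4}

del 'e' → {'w': 1}
lookup['h'] = 7 → {'w': 1, 'h': 7}
lookup['h'] = 7+4 = 11 → {'w': 1, 'h': 11}
lookup['w'] = 1+3 = 4 → {'w': 4, 'h': 11}
lookup['s'] = lookup['w']+4 = 8 → {'w': 4, 'h': 11, 's': 8}
del 'h' → {'w': 4, 's': 8}
del 's' → {'w': 4}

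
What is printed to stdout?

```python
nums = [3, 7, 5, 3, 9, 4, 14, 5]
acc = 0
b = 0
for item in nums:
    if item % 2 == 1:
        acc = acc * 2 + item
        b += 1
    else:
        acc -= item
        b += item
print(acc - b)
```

223

item=3: odd, acc = 0*2+3 = 3; b=1
item=7: odd, acc = 3*2+7 = 13; b=2
item=5: odd, acc = 13*2+5 = 31; b=3
item=3: odd, acc = 31*2+3 = 65; b=4
item=9: odd, acc = 65*2+9 = 139; b=5
item=4: not odd, acc = 139-4 = 135; b=9
item=14: not odd, acc = 135-14 = 121; b=23
item=5: odd, acc = 121*2+5 = 247; b=24
acc-b = 247-24 = 223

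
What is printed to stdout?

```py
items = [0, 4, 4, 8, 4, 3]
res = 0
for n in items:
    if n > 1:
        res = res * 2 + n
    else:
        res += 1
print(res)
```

171

n=0: not >1, res = 0+1 = 1
n=4: >1, res = 1*2+4 = 6
n=4: >1, res = 6*2+4 = 16
n=8: >1, res = 16*2+8 = 40
n=4: >1, res = 40*2+4 = 84
n=3: >1, res = 84*2+3 = 171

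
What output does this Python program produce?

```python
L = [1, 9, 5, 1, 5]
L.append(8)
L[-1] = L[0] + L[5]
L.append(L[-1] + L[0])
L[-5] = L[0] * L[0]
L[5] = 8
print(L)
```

append 8 → [1, 9, 5, 1, 5, 8]
L[-1] = L[0]+L[5] = 1+8 = 9 → [1, 9, 5, 1, 5, 9]
append L[-1]+L[0] = 9+1 = 10 → [1, 9, 5, 1, 5, 9, 10]
L[-5] = L[0]*L[0] = 1*1 = 1 → [1, 9, 1, 1, 5, 9, 10]
L[5] = 8 → [1, 9, 1, 1, 5, 8, 10]

[1, 9, 1, 1, 5, 8, 10]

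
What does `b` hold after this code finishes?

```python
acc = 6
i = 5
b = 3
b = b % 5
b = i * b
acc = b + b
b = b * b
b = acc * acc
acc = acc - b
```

b = 3%5 = 3
b = 5*3 = 15
acc = 15+15 = 30
b = 15*15 = 225
b = 30*30 = 900
acc = 30-900 = -870

900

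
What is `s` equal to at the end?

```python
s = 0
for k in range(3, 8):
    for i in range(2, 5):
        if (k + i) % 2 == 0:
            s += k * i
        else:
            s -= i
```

k=3,i=2: odd sum, s = 0-2 = -2
k=3,i=3: even sum, s = (-2)+9 = 7
k=3,i=4: odd sum, s = 7-4 = 3
k=4,i=2: even sum, s = 3+8 = 11
k=4,i=3: odd sum, s = 11-3 = 8
k=4,i=4: even sum, s = 8+16 = 24
k=5,i=2: odd sum, s = 24-2 = 22
k=5,i=3: even sum, s = 22+15 = 37
k=5,i=4: odd sum, s = 37-4 = 33
k=6,i=2: even sum, s = 33+12 = 45
k=6,i=3: odd sum, s = 45-3 = 42
k=6,i=4: even sum, s = 42+24 = 66
k=7,i=2: odd sum, s = 66-2 = 64
k=7,i=3: even sum, s = 64+21 = 85
k=7,i=4: odd sum, s = 85-4 = 81

81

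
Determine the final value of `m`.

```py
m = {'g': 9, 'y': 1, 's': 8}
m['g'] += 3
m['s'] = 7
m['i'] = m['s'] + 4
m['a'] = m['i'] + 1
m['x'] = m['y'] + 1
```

m['g'] = 9+3 = 12 → {'g': 12, 'y': 1, 's': 8}
m['s'] = 7 → {'g': 12, 'y': 1, 's': 7}
m['i'] = m['s']+4 = 11 → {'g': 12, 'y': 1, 's': 7, 'i': 11}
m['a'] = m['i']+1 = 12 → {'g': 12, 'y': 1, 's': 7, 'i': 11, 'a': 12}
m['x'] = m['y']+1 = 2 → {'g': 12, 'y': 1, 's': 7, 'i': 11, 'a': 12, 'x': 2}

{'g': 12, 'y': 1, 's': 7, 'i': 11, 'a': 12, 'x': 2}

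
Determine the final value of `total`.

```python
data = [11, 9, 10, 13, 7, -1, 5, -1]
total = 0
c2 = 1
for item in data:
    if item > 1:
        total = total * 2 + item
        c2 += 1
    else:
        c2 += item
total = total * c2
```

3235

item=11: >1, total = 0*2+11 = 11; c2=2
item=9: >1, total = 11*2+9 = 31; c2=3
item=10: >1, total = 31*2+10 = 72; c2=4
item=13: >1, total = 72*2+13 = 157; c2=5
item=7: >1, total = 157*2+7 = 321; c2=6
item=-1: not >1; c2=5
item=5: >1, total = 321*2+5 = 647; c2=6
item=-1: not >1; c2=5
total*c2 = 647*5 = 3235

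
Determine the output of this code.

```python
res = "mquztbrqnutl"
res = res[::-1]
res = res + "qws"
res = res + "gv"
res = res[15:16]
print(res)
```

reverse → 'ltunqrbtzuqm'
+ 'qws' → 'ltunqrbtzuqmqws'
+ 'gv' → 'ltunqrbtzuqmqwsgv'
slice [15:16] → 'g'

g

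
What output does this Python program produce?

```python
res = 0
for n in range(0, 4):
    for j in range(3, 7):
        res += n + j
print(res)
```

96

n=0,j=3: res = 0+3 = 3
n=0,j=4: res = 3+4 = 7
n=0,j=5: res = 7+5 = 12
n=0,j=6: res = 12+6 = 18
n=1,j=3: res = 18+4 = 22
n=1,j=4: res = 22+5 = 27
n=1,j=5: res = 27+6 = 33
n=1,j=6: res = 33+7 = 40
n=2,j=3: res = 40+5 = 45
n=2,j=4: res = 45+6 = 51
n=2,j=5: res = 51+7 = 58
n=2,j=6: res = 58+8 = 66
n=3,j=3: res = 66+6 = 72
n=3,j=4: res = 72+7 = 79
n=3,j=5: res = 79+8 = 87
n=3,j=6: res = 87+9 = 96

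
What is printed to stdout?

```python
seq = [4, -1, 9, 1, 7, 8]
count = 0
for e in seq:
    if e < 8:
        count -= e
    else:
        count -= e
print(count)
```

-28

e=4: <8, count = 0-4 = -4
e=-1: <8, count = (-4)-(-1) = -3
e=9: not <8, count = (-3)-9 = -12
e=1: <8, count = (-12)-1 = -13
e=7: <8, count = (-13)-7 = -20
e=8: not <8, count = (-20)-8 = -28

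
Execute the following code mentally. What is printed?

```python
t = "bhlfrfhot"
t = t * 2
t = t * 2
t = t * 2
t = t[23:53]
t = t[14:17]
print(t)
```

hlf

repeat ×2 → 'bhlfrfhotbhlfrfhot'
repeat ×2 → 'bhlfrfhotbhlfrfhotbhlfrfhotbhlfrfhot'
repeat ×2 → 'bhlfrfhotbhlfrfhotbhlfrfhotbhlfrfhotbhlfrfhotbhlfrfhotbhlfrfhotbhlfrfhot'
slice [23:53] → 'fhotbhlfrfhotbhlfrfhotbhlfrfho'
slice [14:17] → 'hlf'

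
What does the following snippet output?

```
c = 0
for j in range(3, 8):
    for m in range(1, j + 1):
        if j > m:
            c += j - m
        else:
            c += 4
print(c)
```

j=3,m=1: 3>1, c = 0+2 = 2
j=3,m=2: 3>2, c = 2+1 = 3
j=3,m=3: not 3>3, c = 3+4 = 7
j=4,m=1: 4>1, c = 7+3 = 10
j=4,m=2: 4>2, c = 10+2 = 12
j=4,m=3: 4>3, c = 12+1 = 13
j=4,m=4: not 4>4, c = 13+4 = 17
j=5,m=1: 5>1, c = 17+4 = 21
j=5,m=2: 5>2, c = 21+3 = 24
j=5,m=3: 5>3, c = 24+2 = 26
j=5,m=4: 5>4, c = 26+1 = 27
j=5,m=5: not 5>5, c = 27+4 = 31
j=6,m=1: 6>1, c = 31+5 = 36
j=6,m=2: 6>2, c = 36+4 = 40
j=6,m=3: 6>3, c = 40+3 = 43
j=6,m=4: 6>4, c = 43+2 = 45
j=6,m=5: 6>5, c = 45+1 = 46
j=6,m=6: not 6>6, c = 46+4 = 50
j=7,m=1: 7>1, c = 50+6 = 56
j=7,m=2: 7>2, c = 56+5 = 61
j=7,m=3: 7>3, c = 61+4 = 65
j=7,m=4: 7>4, c = 65+3 = 68
j=7,m=5: 7>5, c = 68+2 = 70
j=7,m=6: 7>6, c = 70+1 = 71
j=7,m=7: not 7>7, c = 71+4 = 75

75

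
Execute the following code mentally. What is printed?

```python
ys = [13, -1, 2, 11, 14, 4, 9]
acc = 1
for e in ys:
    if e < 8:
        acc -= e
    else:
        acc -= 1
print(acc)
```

e=13: not <8, acc = 1-1 = 0
e=-1: <8, acc = 0-(-1) = 1
e=2: <8, acc = 1-2 = -1
e=11: not <8, acc = (-1)-1 = -2
e=14: not <8, acc = (-2)-1 = -3
e=4: <8, acc = (-3)-4 = -7
e=9: not <8, acc = (-7)-1 = -8

-8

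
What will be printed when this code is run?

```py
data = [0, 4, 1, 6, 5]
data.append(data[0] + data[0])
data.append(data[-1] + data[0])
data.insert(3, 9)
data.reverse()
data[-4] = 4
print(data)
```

[0, 0, 5, 6, 4, 1, 4, 0]

append data[0]+data[0] = 0+0 = 0 → [0, 4, 1, 6, 5, 0]
append data[-1]+data[0] = 0+0 = 0 → [0, 4, 1, 6, 5, 0, 0]
insert 9 at 3 → [0, 4, 1, 9, 6, 5, 0, 0]
reverse → [0, 0, 5, 6, 9, 1, 4, 0]
data[-4] = 4 → [0, 0, 5, 6, 4, 1, 4, 0]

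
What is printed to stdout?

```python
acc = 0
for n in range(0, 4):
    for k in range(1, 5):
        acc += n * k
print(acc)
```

n=0,k=1: acc = 0+0 = 0
n=0,k=2: acc = 0+0 = 0
n=0,k=3: acc = 0+0 = 0
n=0,k=4: acc = 0+0 = 0
n=1,k=1: acc = 0+1 = 1
n=1,k=2: acc = 1+2 = 3
n=1,k=3: acc = 3+3 = 6
n=1,k=4: acc = 6+4 = 10
n=2,k=1: acc = 10+2 = 12
n=2,k=2: acc = 12+4 = 16
n=2,k=3: acc = 16+6 = 22
n=2,k=4: acc = 22+8 = 30
n=3,k=1: acc = 30+3 = 33
n=3,k=2: acc = 33+6 = 39
n=3,k=3: acc = 39+9 = 48
n=3,k=4: acc = 48+12 = 60

60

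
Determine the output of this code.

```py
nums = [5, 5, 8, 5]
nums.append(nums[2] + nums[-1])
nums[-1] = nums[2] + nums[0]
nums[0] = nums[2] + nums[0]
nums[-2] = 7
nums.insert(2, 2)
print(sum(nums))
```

48

append nums[2]+nums[-1] = 8+5 = 13 → [5, 5, 8, 5, 13]
nums[-1] = nums[2]+nums[0] = 8+5 = 13 → [5, 5, 8, 5, 13]
nums[0] = nums[2]+nums[0] = 8+5 = 13 → [13, 5, 8, 5, 13]
nums[-2] = 7 → [13, 5, 8, 7, 13]
insert 2 at 2 → [13, 5, 2, 8, 7, 13]
sum = 48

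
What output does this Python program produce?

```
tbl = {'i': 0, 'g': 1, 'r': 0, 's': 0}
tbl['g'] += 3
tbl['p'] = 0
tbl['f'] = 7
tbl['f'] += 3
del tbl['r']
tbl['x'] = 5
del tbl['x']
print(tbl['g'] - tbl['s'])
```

tbl['g'] = 1+3 = 4 → {'i': 0, 'g': 4, 'r': 0, 's': 0}
tbl['p'] = 0 → {'i': 0, 'g': 4, 'r': 0, 's': 0, 'p': 0}
tbl['f'] = 7 → {'i': 0, 'g': 4, 'r': 0, 's': 0, 'p': 0, 'f': 7}
tbl['f'] = 7+3 = 10 → {'i': 0, 'g': 4, 'r': 0, 's': 0, 'p': 0, 'f': 10}
del 'r' → {'i': 0, 'g': 4, 's': 0, 'p': 0, 'f': 10}
tbl['x'] = 5 → {'i': 0, 'g': 4, 's': 0, 'p': 0, 'f': 10, 'x': 5}
del 'x' → {'i': 0, 'g': 4, 's': 0, 'p': 0, 'f': 10}
tbl['g']-tbl['s'] = 4-0 = 4

4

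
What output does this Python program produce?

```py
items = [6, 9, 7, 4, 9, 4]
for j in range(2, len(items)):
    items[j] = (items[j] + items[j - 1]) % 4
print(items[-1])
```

j=2: items[2] = (7+9)%4 = 0 → [6, 9, 0, 4, 9, 4]
j=3: items[3] = (4+0)%4 = 0 → [6, 9, 0, 0, 9, 4]
j=4: items[4] = (9+0)%4 = 1 → [6, 9, 0, 0, 1, 4]
j=5: items[5] = (4+1)%4 = 1 → [6, 9, 0, 0, 1, 1]

1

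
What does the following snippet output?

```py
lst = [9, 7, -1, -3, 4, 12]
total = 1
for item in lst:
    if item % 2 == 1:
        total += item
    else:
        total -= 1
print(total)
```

11

item=9: odd, total = 1+9 = 10
item=7: odd, total = 10+7 = 17
item=-1: odd, total = 17+(-1) = 16
item=-3: odd, total = 16+(-3) = 13
item=4: not odd, total = 13-1 = 12
item=12: not odd, total = 12-1 = 11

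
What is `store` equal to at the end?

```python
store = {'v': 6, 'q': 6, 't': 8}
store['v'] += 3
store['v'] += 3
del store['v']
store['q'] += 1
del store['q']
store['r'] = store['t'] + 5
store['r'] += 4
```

{'t': 8, 'r': 17}

store['v'] = 6+3 = 9 → {'v': 9, 'q': 6, 't': 8}
store['v'] = 9+3 = 12 → {'v': 12, 'q': 6, 't': 8}
del 'v' → {'q': 6, 't': 8}
store['q'] = 6+1 = 7 → {'q': 7, 't': 8}
del 'q' → {'t': 8}
store['r'] = store['t']+5 = 13 → {'t': 8, 'r': 13}
store['r'] = 13+4 = 17 → {'t': 8, 'r': 17}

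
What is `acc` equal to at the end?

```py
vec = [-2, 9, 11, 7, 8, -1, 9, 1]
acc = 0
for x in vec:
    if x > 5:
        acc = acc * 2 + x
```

285

x=-2: not >5
x=9: >5, acc = 0*2+9 = 9
x=11: >5, acc = 9*2+11 = 29
x=7: >5, acc = 29*2+7 = 65
x=8: >5, acc = 65*2+8 = 138
x=-1: not >5
x=9: >5, acc = 138*2+9 = 285
x=1: not >5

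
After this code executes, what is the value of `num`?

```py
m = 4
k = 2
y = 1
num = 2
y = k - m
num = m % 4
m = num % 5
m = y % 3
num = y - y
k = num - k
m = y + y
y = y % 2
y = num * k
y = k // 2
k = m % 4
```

y = 2-4 = -2
num = 4%4 = 0
m = 0%5 = 0
m = (-2)%3 = 1
num = (-2)-(-2) = 0
k = 0-2 = -2
m = (-2)+(-2) = -4
y = (-2)%2 = 0
y = 0*(-2) = 0
y = (-2)//2 = -1
k = (-4)%4 = 0

0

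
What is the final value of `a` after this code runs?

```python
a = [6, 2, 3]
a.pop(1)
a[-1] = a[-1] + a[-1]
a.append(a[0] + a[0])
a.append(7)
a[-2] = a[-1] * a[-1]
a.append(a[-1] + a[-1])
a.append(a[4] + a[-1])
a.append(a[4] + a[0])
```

pop(1) removes 2 → [6, 3]
a[-1] = a[-1]+a[-1] = 3+3 = 6 → [6, 6]
append a[0]+a[0] = 6+6 = 12 → [6, 6, 12]
append 7 → [6, 6, 12, 7]
a[-2] = a[-1]*a[-1] = 7*7 = 49 → [6, 6, 49, 7]
append a[-1]+a[-1] = 7+7 = 14 → [6, 6, 49, 7, 14]
append a[4]+a[-1] = 14+14 = 28 → [6, 6, 49, 7, 14, 28]
append a[4]+a[0] = 14+6 = 20 → [6, 6, 49, 7, 14, 28, 20]

[6, 6, 49, 7, 14, 28, 20]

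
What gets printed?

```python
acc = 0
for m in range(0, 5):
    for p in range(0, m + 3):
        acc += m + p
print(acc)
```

115

m=0,p=0: acc = 0+0 = 0
m=0,p=1: acc = 0+1 = 1
m=0,p=2: acc = 1+2 = 3
m=1,p=0: acc = 3+1 = 4
m=1,p=1: acc = 4+2 = 6
m=1,p=2: acc = 6+3 = 9
m=1,p=3: acc = 9+4 = 13
m=2,p=0: acc = 13+2 = 15
m=2,p=1: acc = 15+3 = 18
m=2,p=2: acc = 18+4 = 22
m=2,p=3: acc = 22+5 = 27
m=2,p=4: acc = 27+6 = 33
m=3,p=0: acc = 33+3 = 36
m=3,p=1: acc = 36+4 = 40
m=3,p=2: acc = 40+5 = 45
m=3,p=3: acc = 45+6 = 51
m=3,p=4: acc = 51+7 = 58
m=3,p=5: acc = 58+8 = 66
m=4,p=0: acc = 66+4 = 70
m=4,p=1: acc = 70+5 = 75
m=4,p=2: acc = 75+6 = 81
m=4,p=3: acc = 81+7 = 88
m=4,p=4: acc = 88+8 = 96
m=4,p=5: acc = 96+9 = 105
m=4,p=6: acc = 105+10 = 115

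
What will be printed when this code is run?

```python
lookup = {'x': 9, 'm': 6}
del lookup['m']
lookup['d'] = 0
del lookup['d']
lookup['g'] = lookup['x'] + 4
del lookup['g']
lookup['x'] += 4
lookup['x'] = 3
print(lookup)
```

{'x': 3}

del 'm' → {'x': 9}
lookup['d'] = 0 → {'x': 9, 'd': 0}
del 'd' → {'x': 9}
lookup['g'] = lookup['x']+4 = 13 → {'x': 9, 'g': 13}
del 'g' → {'x': 9}
lookup['x'] = 9+4 = 13 → {'x': 13}
lookup['x'] = 3 → {'x': 3}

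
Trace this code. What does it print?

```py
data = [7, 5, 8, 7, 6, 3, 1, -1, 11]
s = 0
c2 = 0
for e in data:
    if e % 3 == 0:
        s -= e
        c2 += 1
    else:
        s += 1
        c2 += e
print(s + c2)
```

38

e=7: not %3==0, s = 0+1 = 1; c2=7
e=5: not %3==0, s = 1+1 = 2; c2=12
e=8: not %3==0, s = 2+1 = 3; c2=20
e=7: not %3==0, s = 3+1 = 4; c2=27
e=6: %3==0, s = 4-6 = -2; c2=28
e=3: %3==0, s = (-2)-3 = -5; c2=29
e=1: not %3==0, s = (-5)+1 = -4; c2=30
e=-1: not %3==0, s = (-4)+1 = -3; c2=29
e=11: not %3==0, s = (-3)+1 = -2; c2=40
s+c2 = (-2)+40 = 38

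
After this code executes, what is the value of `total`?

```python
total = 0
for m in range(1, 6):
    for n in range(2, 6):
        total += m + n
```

130

m=1,n=2: total = 0+3 = 3
m=1,n=3: total = 3+4 = 7
m=1,n=4: total = 7+5 = 12
m=1,n=5: total = 12+6 = 18
m=2,n=2: total = 18+4 = 22
m=2,n=3: total = 22+5 = 27
m=2,n=4: total = 27+6 = 33
m=2,n=5: total = 33+7 = 40
m=3,n=2: total = 40+5 = 45
m=3,n=3: total = 45+6 = 51
m=3,n=4: total = 51+7 = 58
m=3,n=5: total = 58+8 = 66
m=4,n=2: total = 66+6 = 72
m=4,n=3: total = 72+7 = 79
m=4,n=4: total = 79+8 = 87
m=4,n=5: total = 87+9 = 96
m=5,n=2: total = 96+7 = 103
m=5,n=3: total = 103+8 = 111
m=5,n=4: total = 111+9 = 120
m=5,n=5: total = 120+10 = 130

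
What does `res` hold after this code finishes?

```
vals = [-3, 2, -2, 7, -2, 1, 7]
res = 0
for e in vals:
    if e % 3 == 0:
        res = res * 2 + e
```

e=-3: %3==0, res = 0*2+(-3) = -3
e=2: not %3==0
e=-2: not %3==0
e=7: not %3==0
e=-2: not %3==0
e=1: not %3==0
e=7: not %3==0

-3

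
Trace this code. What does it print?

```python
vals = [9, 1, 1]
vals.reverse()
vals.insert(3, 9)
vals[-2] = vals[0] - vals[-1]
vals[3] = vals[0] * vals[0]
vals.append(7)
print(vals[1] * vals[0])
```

1

reverse → [1, 1, 9]
insert 9 at 3 → [1, 1, 9, 9]
vals[-2] = vals[0]-vals[-1] = 1-9 = -8 → [1, 1, -8, 9]
vals[3] = vals[0]*vals[0] = 1*1 = 1 → [1, 1, -8, 1]
append 7 → [1, 1, -8, 1, 7]
vals[1]*vals[0] = 1*1 = 1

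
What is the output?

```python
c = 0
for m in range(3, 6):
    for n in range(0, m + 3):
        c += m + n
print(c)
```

150

m=3,n=0: c = 0+3 = 3
m=3,n=1: c = 3+4 = 7
m=3,n=2: c = 7+5 = 12
m=3,n=3: c = 12+6 = 18
m=3,n=4: c = 18+7 = 25
m=3,n=5: c = 25+8 = 33
m=4,n=0: c = 33+4 = 37
m=4,n=1: c = 37+5 = 42
m=4,n=2: c = 42+6 = 48
m=4,n=3: c = 48+7 = 55
m=4,n=4: c = 55+8 = 63
m=4,n=5: c = 63+9 = 72
m=4,n=6: c = 72+10 = 82
m=5,n=0: c = 82+5 = 87
m=5,n=1: c = 87+6 = 93
m=5,n=2: c = 93+7 = 100
m=5,n=3: c = 100+8 = 108
m=5,n=4: c = 108+9 = 117
m=5,n=5: c = 117+10 = 127
m=5,n=6: c = 127+11 = 138
m=5,n=7: c = 138+12 = 150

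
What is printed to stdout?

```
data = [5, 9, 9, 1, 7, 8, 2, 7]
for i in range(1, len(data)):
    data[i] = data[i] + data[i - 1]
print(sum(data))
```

i=1: data[1] = 9+5 = 14 → [5, 14, 9, 1, 7, 8, 2, 7]
i=2: data[2] = 9+14 = 23 → [5, 14, 23, 1, 7, 8, 2, 7]
i=3: data[3] = 1+23 = 24 → [5, 14, 23, 24, 7, 8, 2, 7]
i=4: data[4] = 7+24 = 31 → [5, 14, 23, 24, 31, 8, 2, 7]
i=5: data[5] = 8+31 = 39 → [5, 14, 23, 24, 31, 39, 2, 7]
i=6: data[6] = 2+39 = 41 → [5, 14, 23, 24, 31, 39, 41, 7]
i=7: data[7] = 7+41 = 48 → [5, 14, 23, 24, 31, 39, 41, 48]
sum = 225

225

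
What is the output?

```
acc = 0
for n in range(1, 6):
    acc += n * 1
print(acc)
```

15

n=1: acc = 0+1*1 = 1
n=2: acc = 1+2*1 = 3
n=3: acc = 3+3*1 = 6
n=4: acc = 6+4*1 = 10
n=5: acc = 10+5*1 = 15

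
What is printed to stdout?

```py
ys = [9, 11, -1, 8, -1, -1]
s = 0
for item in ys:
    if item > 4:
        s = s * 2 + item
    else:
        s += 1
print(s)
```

70

item=9: >4, s = 0*2+9 = 9
item=11: >4, s = 9*2+11 = 29
item=-1: not >4, s = 29+1 = 30
item=8: >4, s = 30*2+8 = 68
item=-1: not >4, s = 68+1 = 69
item=-1: not >4, s = 69+1 = 70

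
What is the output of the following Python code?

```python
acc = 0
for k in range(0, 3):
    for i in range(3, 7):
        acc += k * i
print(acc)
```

k=0,i=3: acc = 0+0 = 0
k=0,i=4: acc = 0+0 = 0
k=0,i=5: acc = 0+0 = 0
k=0,i=6: acc = 0+0 = 0
k=1,i=3: acc = 0+3 = 3
k=1,i=4: acc = 3+4 = 7
k=1,i=5: acc = 7+5 = 12
k=1,i=6: acc = 12+6 = 18
k=2,i=3: acc = 18+6 = 24
k=2,i=4: acc = 24+8 = 32
k=2,i=5: acc = 32+10 = 42
k=2,i=6: acc = 42+12 = 54

54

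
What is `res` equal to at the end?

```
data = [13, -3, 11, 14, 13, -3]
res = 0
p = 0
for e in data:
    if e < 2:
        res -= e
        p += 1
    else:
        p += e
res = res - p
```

e=13: not <2; p=13
e=-3: <2, res = 0-(-3) = 3; p=14
e=11: not <2; p=25
e=14: not <2; p=39
e=13: not <2; p=52
e=-3: <2, res = 3-(-3) = 6; p=53
res-p = 6-53 = -47

-47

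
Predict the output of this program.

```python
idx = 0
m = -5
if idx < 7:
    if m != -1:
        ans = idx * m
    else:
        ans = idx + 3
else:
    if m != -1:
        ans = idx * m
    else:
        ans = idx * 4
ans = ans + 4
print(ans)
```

4

idx=0, m=-5
idx < 7 is True; m != -1 is True
→ ans = idx * m = 0
ans = 0+4 = 4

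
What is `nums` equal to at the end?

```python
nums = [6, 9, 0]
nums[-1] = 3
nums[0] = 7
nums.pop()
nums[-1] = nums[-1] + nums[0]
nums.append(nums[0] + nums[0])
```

nums[-1] = 3 → [6, 9, 3]
nums[0] = 7 → [7, 9, 3]
pop() removes 3 → [7, 9]
nums[-1] = nums[-1]+nums[0] = 9+7 = 16 → [7, 16]
append nums[0]+nums[0] = 7+7 = 14 → [7, 16, 14]

[7, 16, 14]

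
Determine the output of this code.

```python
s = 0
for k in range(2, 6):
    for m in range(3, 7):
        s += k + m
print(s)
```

k=2,m=3: s = 0+5 = 5
k=2,m=4: s = 5+6 = 11
k=2,m=5: s = 11+7 = 18
k=2,m=6: s = 18+8 = 26
k=3,m=3: s = 26+6 = 32
k=3,m=4: s = 32+7 = 39
k=3,m=5: s = 39+8 = 47
k=3,m=6: s = 47+9 = 56
k=4,m=3: s = 56+7 = 63
k=4,m=4: s = 63+8 = 71
k=4,m=5: s = 71+9 = 80
k=4,m=6: s = 80+10 = 90
k=5,m=3: s = 90+8 = 98
k=5,m=4: s = 98+9 = 107
k=5,m=5: s = 107+10 = 117
k=5,m=6: s = 117+11 = 128

128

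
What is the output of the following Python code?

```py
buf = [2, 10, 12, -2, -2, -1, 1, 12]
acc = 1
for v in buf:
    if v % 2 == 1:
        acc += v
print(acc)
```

1

v=2: not odd
v=10: not odd
v=12: not odd
v=-2: not odd
v=-2: not odd
v=-1: odd, acc = 1+(-1) = 0
v=1: odd, acc = 0+1 = 1
v=12: not odd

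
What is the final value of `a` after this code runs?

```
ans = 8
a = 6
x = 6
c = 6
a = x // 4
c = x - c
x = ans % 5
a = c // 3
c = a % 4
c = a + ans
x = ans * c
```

a = 6//4 = 1
c = 6-6 = 0
x = 8%5 = 3
a = 0//3 = 0
c = 0%4 = 0
c = 0+8 = 8
x = 8*8 = 64

0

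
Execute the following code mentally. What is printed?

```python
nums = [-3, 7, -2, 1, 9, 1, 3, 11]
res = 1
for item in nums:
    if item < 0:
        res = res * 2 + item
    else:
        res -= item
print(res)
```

-43

item=-3: <0, res = 1*2+(-3) = -1
item=7: not <0, res = (-1)-7 = -8
item=-2: <0, res = (-8)*2+(-2) = -18
item=1: not <0, res = (-18)-1 = -19
item=9: not <0, res = (-19)-9 = -28
item=1: not <0, res = (-28)-1 = -29
item=3: not <0, res = (-29)-3 = -32
item=11: not <0, res = (-32)-11 = -43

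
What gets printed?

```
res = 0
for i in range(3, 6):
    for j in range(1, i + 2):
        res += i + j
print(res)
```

108

i=3,j=1: res = 0+4 = 4
i=3,j=2: res = 4+5 = 9
i=3,j=3: res = 9+6 = 15
i=3,j=4: res = 15+7 = 22
i=4,j=1: res = 22+5 = 27
i=4,j=2: res = 27+6 = 33
i=4,j=3: res = 33+7 = 40
i=4,j=4: res = 40+8 = 48
i=4,j=5: res = 48+9 = 57
i=5,j=1: res = 57+6 = 63
i=5,j=2: res = 63+7 = 70
i=5,j=3: res = 70+8 = 78
i=5,j=4: res = 78+9 = 87
i=5,j=5: res = 87+10 = 97
i=5,j=6: res = 97+11 = 108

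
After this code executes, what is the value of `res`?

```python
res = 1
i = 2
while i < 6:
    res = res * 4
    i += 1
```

i=2: res = 1*4 = 4
i=3: res = 4*4 = 16
i=4: res = 16*4 = 64
i=5: res = 64*4 = 256

256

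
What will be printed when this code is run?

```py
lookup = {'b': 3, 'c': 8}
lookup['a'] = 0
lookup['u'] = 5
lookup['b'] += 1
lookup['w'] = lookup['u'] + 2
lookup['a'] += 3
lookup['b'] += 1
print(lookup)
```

lookup['a'] = 0 → {'b': 3, 'c': 8, 'a': 0}
lookup['u'] = 5 → {'b': 3, 'c': 8, 'a': 0, 'u': 5}
lookup['b'] = 3+1 = 4 → {'b': 4, 'c': 8, 'a': 0, 'u': 5}
lookup['w'] = lookup['u']+2 = 7 → {'b': 4, 'c': 8, 'a': 0, 'u': 5, 'w': 7}
lookup['a'] = 0+3 = 3 → {'b': 4, 'c': 8, 'a': 3, 'u': 5, 'w': 7}
lookup['b'] = 4+1 = 5 → {'b': 5, 'c': 8, 'a': 3, 'u': 5, 'w': 7}

{'b': 5, 'c': 8, 'a': 3, 'u': 5, 'w': 7}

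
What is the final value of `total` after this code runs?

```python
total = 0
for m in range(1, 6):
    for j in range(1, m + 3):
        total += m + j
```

m=1,j=1: total = 0+2 = 2
m=1,j=2: total = 2+3 = 5
m=1,j=3: total = 5+4 = 9
m=2,j=1: total = 9+3 = 12
m=2,j=2: total = 12+4 = 16
m=2,j=3: total = 16+5 = 21
m=2,j=4: total = 21+6 = 27
m=3,j=1: total = 27+4 = 31
m=3,j=2: total = 31+5 = 36
m=3,j=3: total = 36+6 = 42
m=3,j=4: total = 42+7 = 49
m=3,j=5: total = 49+8 = 57
m=4,j=1: total = 57+5 = 62
m=4,j=2: total = 62+6 = 68
m=4,j=3: total = 68+7 = 75
m=4,j=4: total = 75+8 = 83
m=4,j=5: total = 83+9 = 92
m=4,j=6: total = 92+10 = 102
m=5,j=1: total = 102+6 = 108
m=5,j=2: total = 108+7 = 115
m=5,j=3: total = 115+8 = 123
m=5,j=4: total = 123+9 = 132
m=5,j=5: total = 132+10 = 142
m=5,j=6: total = 142+11 = 153
m=5,j=7: total = 153+12 = 165

165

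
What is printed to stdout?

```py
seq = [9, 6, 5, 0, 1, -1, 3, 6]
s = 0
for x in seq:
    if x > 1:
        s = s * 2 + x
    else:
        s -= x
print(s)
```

x=9: >1, s = 0*2+9 = 9
x=6: >1, s = 9*2+6 = 24
x=5: >1, s = 24*2+5 = 53
x=0: not >1, s = 53-0 = 53
x=1: not >1, s = 53-1 = 52
x=-1: not >1, s = 52-(-1) = 53
x=3: >1, s = 53*2+3 = 109
x=6: >1, s = 109*2+6 = 224

224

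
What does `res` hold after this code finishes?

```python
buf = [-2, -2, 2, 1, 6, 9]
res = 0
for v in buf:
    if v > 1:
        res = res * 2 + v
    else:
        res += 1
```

v=-2: not >1, res = 0+1 = 1
v=-2: not >1, res = 1+1 = 2
v=2: >1, res = 2*2+2 = 6
v=1: not >1, res = 6+1 = 7
v=6: >1, res = 7*2+6 = 20
v=9: >1, res = 20*2+9 = 49

49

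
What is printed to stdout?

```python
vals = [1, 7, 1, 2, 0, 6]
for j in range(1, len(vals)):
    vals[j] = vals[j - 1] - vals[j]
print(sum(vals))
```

j=1: vals[1] = 1-7 = -6 → [1, -6, 1, 2, 0, 6]
j=2: vals[2] = (-6)-1 = -7 → [1, -6, -7, 2, 0, 6]
j=3: vals[3] = (-7)-2 = -9 → [1, -6, -7, -9, 0, 6]
j=4: vals[4] = (-9)-0 = -9 → [1, -6, -7, -9, -9, 6]
j=5: vals[5] = (-9)-6 = -15 → [1, -6, -7, -9, -9, -15]
sum = -45

-45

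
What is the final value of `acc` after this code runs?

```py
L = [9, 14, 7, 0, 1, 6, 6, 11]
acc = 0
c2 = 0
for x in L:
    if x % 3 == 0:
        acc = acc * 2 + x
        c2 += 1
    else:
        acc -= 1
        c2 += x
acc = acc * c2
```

2553

x=9: %3==0, acc = 0*2+9 = 9; c2=1
x=14: not %3==0, acc = 9-1 = 8; c2=15
x=7: not %3==0, acc = 8-1 = 7; c2=22
x=0: %3==0, acc = 7*2+0 = 14; c2=23
x=1: not %3==0, acc = 14-1 = 13; c2=24
x=6: %3==0, acc = 13*2+6 = 32; c2=25
x=6: %3==0, acc = 32*2+6 = 70; c2=26
x=11: not %3==0, acc = 70-1 = 69; c2=37
acc*c2 = 69*37 = 2553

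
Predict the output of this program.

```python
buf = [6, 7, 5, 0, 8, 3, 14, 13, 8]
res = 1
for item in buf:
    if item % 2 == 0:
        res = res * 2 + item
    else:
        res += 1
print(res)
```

234

item=6: even, res = 1*2+6 = 8
item=7: not even, res = 8+1 = 9
item=5: not even, res = 9+1 = 10
item=0: even, res = 10*2+0 = 20
item=8: even, res = 20*2+8 = 48
item=3: not even, res = 48+1 = 49
item=14: even, res = 49*2+14 = 112
item=13: not even, res = 112+1 = 113
item=8: even, res = 113*2+8 = 234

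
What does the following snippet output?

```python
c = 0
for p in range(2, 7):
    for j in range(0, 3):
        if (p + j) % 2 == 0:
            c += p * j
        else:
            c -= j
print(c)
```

25

p=2,j=0: even sum, c = 0+0 = 0
p=2,j=1: odd sum, c = 0-1 = -1
p=2,j=2: even sum, c = (-1)+4 = 3
p=3,j=0: odd sum, c = 3-0 = 3
p=3,j=1: even sum, c = 3+3 = 6
p=3,j=2: odd sum, c = 6-2 = 4
p=4,j=0: even sum, c = 4+0 = 4
p=4,j=1: odd sum, c = 4-1 = 3
p=4,j=2: even sum, c = 3+8 = 11
p=5,j=0: odd sum, c = 11-0 = 11
p=5,j=1: even sum, c = 11+5 = 16
p=5,j=2: odd sum, c = 16-2 = 14
p=6,j=0: even sum, c = 14+0 = 14
p=6,j=1: odd sum, c = 14-1 = 13
p=6,j=2: even sum, c = 13+12 = 25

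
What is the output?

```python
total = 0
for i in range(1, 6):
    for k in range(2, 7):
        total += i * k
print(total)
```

i=1,k=2: total = 0+2 = 2
i=1,k=3: total = 2+3 = 5
i=1,k=4: total = 5+4 = 9
i=1,k=5: total = 9+5 = 14
i=1,k=6: total = 14+6 = 20
i=2,k=2: total = 20+4 = 24
i=2,k=3: total = 24+6 = 30
i=2,k=4: total = 30+8 = 38
i=2,k=5: total = 38+10 = 48
i=2,k=6: total = 48+12 = 60
i=3,k=2: total = 60+6 = 66
i=3,k=3: total = 66+9 = 75
i=3,k=4: total = 75+12 = 87
i=3,k=5: total = 87+15 = 102
i=3,k=6: total = 102+18 = 120
i=4,k=2: total = 120+8 = 128
i=4,k=3: total = 128+12 = 140
i=4,k=4: total = 140+16 = 156
i=4,k=5: total = 156+20 = 176
i=4,k=6: total = 176+24 = 200
i=5,k=2: total = 200+10 = 210
i=5,k=3: total = 210+15 = 225
i=5,k=4: total = 225+20 = 245
i=5,k=5: total = 245+25 = 270
i=5,k=6: total = 270+30 = 300

300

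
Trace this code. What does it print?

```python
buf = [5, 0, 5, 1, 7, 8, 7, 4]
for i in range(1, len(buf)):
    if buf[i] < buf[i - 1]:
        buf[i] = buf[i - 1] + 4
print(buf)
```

[5, 9, 13, 17, 21, 25, 29, 33]

i=1: 0<5, buf[1] = 5+4 = 9 → [5, 9, 5, 1, 7, 8, 7, 4]
i=2: 5<9, buf[2] = 9+4 = 13 → [5, 9, 13, 1, 7, 8, 7, 4]
i=3: 1<13, buf[3] = 13+4 = 17 → [5, 9, 13, 17, 7, 8, 7, 4]
i=4: 7<17, buf[4] = 17+4 = 21 → [5, 9, 13, 17, 21, 8, 7, 4]
i=5: 8<21, buf[5] = 21+4 = 25 → [5, 9, 13, 17, 21, 25, 7, 4]
i=6: 7<25, buf[6] = 25+4 = 29 → [5, 9, 13, 17, 21, 25, 29, 4]
i=7: 4<29, buf[7] = 29+4 = 33 → [5, 9, 13, 17, 21, 25, 29, 33]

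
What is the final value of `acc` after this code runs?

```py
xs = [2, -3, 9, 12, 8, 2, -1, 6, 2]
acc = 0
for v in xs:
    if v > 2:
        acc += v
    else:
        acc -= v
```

33

v=2: not >2, acc = 0-2 = -2
v=-3: not >2, acc = (-2)-(-3) = 1
v=9: >2, acc = 1+9 = 10
v=12: >2, acc = 10+12 = 22
v=8: >2, acc = 22+8 = 30
v=2: not >2, acc = 30-2 = 28
v=-1: not >2, acc = 28-(-1) = 29
v=6: >2, acc = 29+6 = 35
v=2: not >2, acc = 35-2 = 33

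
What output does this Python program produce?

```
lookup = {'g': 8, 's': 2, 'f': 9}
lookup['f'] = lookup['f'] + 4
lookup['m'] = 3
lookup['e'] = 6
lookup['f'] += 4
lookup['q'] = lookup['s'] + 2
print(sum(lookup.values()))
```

40

lookup['f'] = lookup['f']+4 = 13 → {'g': 8, 's': 2, 'f': 13}
lookup['m'] = 3 → {'g': 8, 's': 2, 'f': 13, 'm': 3}
lookup['e'] = 6 → {'g': 8, 's': 2, 'f': 13, 'm': 3, 'e': 6}
lookup['f'] = 13+4 = 17 → {'g': 8, 's': 2, 'f': 17, 'm': 3, 'e': 6}
lookup['q'] = lookup['s']+2 = 4 → {'g': 8, 's': 2, 'f': 17, 'm': 3, 'e': 6, 'q': 4}
sum of values = 40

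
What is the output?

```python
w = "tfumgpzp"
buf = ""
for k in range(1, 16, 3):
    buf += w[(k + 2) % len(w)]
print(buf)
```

mzfgp

k=1: add w[3]='m' → 'm'
k=4: add w[6]='z' → 'mz'
k=7: add w[1]='f' → 'mzf'
k=10: add w[4]='g' → 'mzfg'
k=13: add w[7]='p' → 'mzfgp'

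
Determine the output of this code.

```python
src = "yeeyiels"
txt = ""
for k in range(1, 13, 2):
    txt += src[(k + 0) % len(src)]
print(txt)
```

k=1: add src[1]='e' → 'e'
k=3: add src[3]='y' → 'ey'
k=5: add src[5]='e' → 'eye'
k=7: add src[7]='s' → 'eyes'
k=9: add src[1]='e' → 'eyese'
k=11: add src[3]='y' → 'eyesey'

eyesey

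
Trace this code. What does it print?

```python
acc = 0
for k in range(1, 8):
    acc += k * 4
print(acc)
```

112

k=1: acc = 0+1*4 = 4
k=2: acc = 4+2*4 = 12
k=3: acc = 12+3*4 = 24
k=4: acc = 24+4*4 = 40
k=5: acc = 40+5*4 = 60
k=6: acc = 60+6*4 = 84
k=7: acc = 84+7*4 = 112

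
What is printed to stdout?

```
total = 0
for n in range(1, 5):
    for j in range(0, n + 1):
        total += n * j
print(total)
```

n=1,j=0: total = 0+0 = 0
n=1,j=1: total = 0+1 = 1
n=2,j=0: total = 1+0 = 1
n=2,j=1: total = 1+2 = 3
n=2,j=2: total = 3+4 = 7
n=3,j=0: total = 7+0 = 7
n=3,j=1: total = 7+3 = 10
n=3,j=2: total = 10+6 = 16
n=3,j=3: total = 16+9 = 25
n=4,j=0: total = 25+0 = 25
n=4,j=1: total = 25+4 = 29
n=4,j=2: total = 29+8 = 37
n=4,j=3: total = 37+12 = 49
n=4,j=4: total = 49+16 = 65

65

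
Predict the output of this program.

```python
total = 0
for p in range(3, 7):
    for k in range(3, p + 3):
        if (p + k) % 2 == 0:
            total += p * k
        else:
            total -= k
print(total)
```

210

p=3,k=3: even sum, total = 0+9 = 9
p=3,k=4: odd sum, total = 9-4 = 5
p=3,k=5: even sum, total = 5+15 = 20
p=4,k=3: odd sum, total = 20-3 = 17
p=4,k=4: even sum, total = 17+16 = 33
p=4,k=5: odd sum, total = 33-5 = 28
p=4,k=6: even sum, total = 28+24 = 52
p=5,k=3: even sum, total = 52+15 = 67
p=5,k=4: odd sum, total = 67-4 = 63
p=5,k=5: even sum, total = 63+25 = 88
p=5,k=6: odd sum, total = 88-6 = 82
p=5,k=7: even sum, total = 82+35 = 117
p=6,k=3: odd sum, total = 117-3 = 114
p=6,k=4: even sum, total = 114+24 = 138
p=6,k=5: odd sum, total = 138-5 = 133
p=6,k=6: even sum, total = 133+36 = 169
p=6,k=7: odd sum, total = 169-7 = 162
p=6,k=8: even sum, total = 162+48 = 210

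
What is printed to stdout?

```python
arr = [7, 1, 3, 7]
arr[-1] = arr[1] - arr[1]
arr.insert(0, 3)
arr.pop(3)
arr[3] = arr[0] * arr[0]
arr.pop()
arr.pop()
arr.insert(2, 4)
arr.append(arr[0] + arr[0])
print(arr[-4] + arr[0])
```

6

arr[-1] = arr[1]-arr[1] = 1-1 = 0 → [7, 1, 3, 0]
insert 3 at 0 → [3, 7, 1, 3, 0]
pop(3) removes 3 → [3, 7, 1, 0]
arr[3] = arr[0]*arr[0] = 3*3 = 9 → [3, 7, 1, 9]
pop() removes 9 → [3, 7, 1]
pop() removes 1 → [3, 7]
insert 4 at 2 → [3, 7, 4]
append arr[0]+arr[0] = 3+3 = 6 → [3, 7, 4, 6]
arr[-4]+arr[0] = 3+3 = 6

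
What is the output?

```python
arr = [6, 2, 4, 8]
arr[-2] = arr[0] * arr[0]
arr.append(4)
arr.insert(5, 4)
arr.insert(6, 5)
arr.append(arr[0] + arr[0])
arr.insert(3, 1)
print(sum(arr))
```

78

arr[-2] = arr[0]*arr[0] = 6*6 = 36 → [6, 2, 36, 8]
append 4 → [6, 2, 36, 8, 4]
insert 4 at 5 → [6, 2, 36, 8, 4, 4]
insert 5 at 6 → [6, 2, 36, 8, 4, 4, 5]
append arr[0]+arr[0] = 6+6 = 12 → [6, 2, 36, 8, 4, 4, 5, 12]
insert 1 at 3 → [6, 2, 36, 1, 8, 4, 4, 5, 12]
sum = 78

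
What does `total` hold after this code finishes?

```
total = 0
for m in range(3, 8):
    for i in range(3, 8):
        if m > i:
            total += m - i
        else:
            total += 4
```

80

m=3,i=3: not 3>3, total = 0+4 = 4
m=3,i=4: not 3>4, total = 4+4 = 8
m=3,i=5: not 3>5, total = 8+4 = 12
m=3,i=6: not 3>6, total = 12+4 = 16
m=3,i=7: not 3>7, total = 16+4 = 20
m=4,i=3: 4>3, total = 20+1 = 21
m=4,i=4: not 4>4, total = 21+4 = 25
m=4,i=5: not 4>5, total = 25+4 = 29
m=4,i=6: not 4>6, total = 29+4 = 33
m=4,i=7: not 4>7, total = 33+4 = 37
m=5,i=3: 5>3, total = 37+2 = 39
m=5,i=4: 5>4, total = 39+1 = 40
m=5,i=5: not 5>5, total = 40+4 = 44
m=5,i=6: not 5>6, total = 44+4 = 48
m=5,i=7: not 5>7, total = 48+4 = 52
m=6,i=3: 6>3, total = 52+3 = 55
m=6,i=4: 6>4, total = 55+2 = 57
m=6,i=5: 6>5, total = 57+1 = 58
m=6,i=6: not 6>6, total = 58+4 = 62
m=6,i=7: not 6>7, total = 62+4 = 66
m=7,i=3: 7>3, total = 66+4 = 70
m=7,i=4: 7>4, total = 70+3 = 73
m=7,i=5: 7>5, total = 73+2 = 75
m=7,i=6: 7>6, total = 75+1 = 76
m=7,i=7: not 7>7, total = 76+4 = 80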